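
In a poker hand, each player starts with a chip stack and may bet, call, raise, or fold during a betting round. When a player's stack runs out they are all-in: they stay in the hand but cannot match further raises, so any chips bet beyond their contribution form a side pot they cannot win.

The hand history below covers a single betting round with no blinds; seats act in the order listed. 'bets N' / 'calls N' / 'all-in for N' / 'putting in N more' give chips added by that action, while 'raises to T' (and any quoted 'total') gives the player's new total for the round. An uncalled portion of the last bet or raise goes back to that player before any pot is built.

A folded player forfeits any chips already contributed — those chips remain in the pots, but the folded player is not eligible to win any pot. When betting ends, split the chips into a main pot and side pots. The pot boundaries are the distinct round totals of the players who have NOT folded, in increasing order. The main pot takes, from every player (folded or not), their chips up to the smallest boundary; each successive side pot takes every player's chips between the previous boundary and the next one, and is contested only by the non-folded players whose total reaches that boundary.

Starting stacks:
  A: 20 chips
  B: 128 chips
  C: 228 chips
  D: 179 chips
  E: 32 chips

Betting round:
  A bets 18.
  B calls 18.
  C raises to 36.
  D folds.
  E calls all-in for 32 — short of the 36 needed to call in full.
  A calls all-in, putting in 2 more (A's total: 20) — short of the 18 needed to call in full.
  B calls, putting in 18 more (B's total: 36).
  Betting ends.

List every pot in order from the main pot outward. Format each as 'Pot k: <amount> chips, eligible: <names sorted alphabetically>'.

Contributions: A=20, B=36, C=36, E=32
Folded: D
Pot levels (distinct totals of non-folded players): 20, 32, 36
Layer 1-20: 20 each from A, B, C, E = 20*4 = 80 chips; eligible A, B, C, E
Layer 21-32: 12 each from B, C, E = 12*3 = 36 chips; eligible B, C, E
Layer 33-36: 4 each from B, C = 4*2 = 8 chips; eligible B, C

Pot 1: 80 chips, eligible: A, B, C, E
Pot 2: 36 chips, eligible: B, C, E
Pot 3: 8 chips, eligible: B, C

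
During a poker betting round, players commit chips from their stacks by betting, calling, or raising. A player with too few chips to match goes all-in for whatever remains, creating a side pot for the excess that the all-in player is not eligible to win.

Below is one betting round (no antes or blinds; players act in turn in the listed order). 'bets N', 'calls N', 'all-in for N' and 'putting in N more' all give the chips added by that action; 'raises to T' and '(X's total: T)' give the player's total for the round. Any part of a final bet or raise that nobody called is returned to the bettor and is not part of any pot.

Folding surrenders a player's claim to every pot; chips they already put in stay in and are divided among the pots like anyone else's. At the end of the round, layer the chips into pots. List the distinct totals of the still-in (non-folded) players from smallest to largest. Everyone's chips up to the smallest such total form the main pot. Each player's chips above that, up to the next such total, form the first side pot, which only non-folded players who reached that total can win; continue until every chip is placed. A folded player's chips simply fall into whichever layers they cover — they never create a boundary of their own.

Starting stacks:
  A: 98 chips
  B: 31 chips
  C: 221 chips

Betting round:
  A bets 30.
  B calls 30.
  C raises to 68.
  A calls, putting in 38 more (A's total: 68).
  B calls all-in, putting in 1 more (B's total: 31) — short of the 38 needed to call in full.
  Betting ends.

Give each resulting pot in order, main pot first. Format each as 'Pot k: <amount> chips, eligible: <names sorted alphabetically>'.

Contributions: A=68, B=31, C=68
Pot levels (distinct totals of non-folded players): 31, 68
Layer 1-31: 31 each from A, B, C = 31*3 = 93 chips; eligible A, B, C
Layer 32-68: 37 each from A, C = 37*2 = 74 chips; eligible A, C

Pot 1: 93 chips, eligible: A, B, C
Pot 2: 74 chips, eligible: A, C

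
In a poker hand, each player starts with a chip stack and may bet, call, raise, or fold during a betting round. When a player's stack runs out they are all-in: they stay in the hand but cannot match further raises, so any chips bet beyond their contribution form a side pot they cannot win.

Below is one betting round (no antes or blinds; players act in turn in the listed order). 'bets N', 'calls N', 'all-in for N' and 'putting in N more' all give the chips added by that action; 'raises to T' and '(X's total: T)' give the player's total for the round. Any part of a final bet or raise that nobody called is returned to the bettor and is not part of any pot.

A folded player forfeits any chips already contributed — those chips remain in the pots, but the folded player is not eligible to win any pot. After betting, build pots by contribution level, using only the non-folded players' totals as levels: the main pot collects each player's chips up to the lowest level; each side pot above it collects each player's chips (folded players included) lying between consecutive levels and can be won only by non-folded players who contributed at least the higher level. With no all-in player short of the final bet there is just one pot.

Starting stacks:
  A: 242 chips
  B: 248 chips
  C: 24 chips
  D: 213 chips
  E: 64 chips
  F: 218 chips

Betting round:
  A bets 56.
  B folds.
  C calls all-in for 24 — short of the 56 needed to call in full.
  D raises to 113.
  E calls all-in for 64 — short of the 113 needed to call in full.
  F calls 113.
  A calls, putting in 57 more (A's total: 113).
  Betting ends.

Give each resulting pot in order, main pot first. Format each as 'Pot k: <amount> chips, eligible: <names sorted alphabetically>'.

Contributions: A=113, C=24, D=113, E=64, F=113
Folded: B
Pot levels (distinct totals of non-folded players): 24, 64, 113
Layer 1-24: 24 each from A, C, D, E, F = 24*5 = 120 chips; eligible A, C, D, E, F
Layer 25-64: 40 each from A, D, E, F = 40*4 = 160 chips; eligible A, D, E, F
Layer 65-113: 49 each from A, D, F = 49*3 = 147 chips; eligible A, D, F

Pot 1: 120 chips, eligible: A, C, D, E, F
Pot 2: 160 chips, eligible: A, D, E, F
Pot 3: 147 chips, eligible: A, D, F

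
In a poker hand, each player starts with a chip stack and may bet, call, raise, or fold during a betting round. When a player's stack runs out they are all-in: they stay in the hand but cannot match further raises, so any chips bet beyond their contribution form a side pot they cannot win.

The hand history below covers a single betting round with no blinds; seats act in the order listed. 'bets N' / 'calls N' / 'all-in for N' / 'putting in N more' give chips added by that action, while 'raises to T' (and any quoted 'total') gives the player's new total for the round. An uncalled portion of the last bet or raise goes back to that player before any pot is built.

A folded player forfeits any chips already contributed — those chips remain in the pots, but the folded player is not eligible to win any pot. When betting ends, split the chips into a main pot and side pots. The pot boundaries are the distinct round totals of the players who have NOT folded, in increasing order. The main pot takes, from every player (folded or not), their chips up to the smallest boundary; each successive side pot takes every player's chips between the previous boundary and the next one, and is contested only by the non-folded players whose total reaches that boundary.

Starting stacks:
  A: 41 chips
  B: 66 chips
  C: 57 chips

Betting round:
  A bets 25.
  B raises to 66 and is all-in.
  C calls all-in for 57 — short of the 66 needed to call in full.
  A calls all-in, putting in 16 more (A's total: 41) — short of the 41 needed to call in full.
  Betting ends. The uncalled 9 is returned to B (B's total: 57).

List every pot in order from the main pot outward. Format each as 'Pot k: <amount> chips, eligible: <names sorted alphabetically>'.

Contributions (after 9 returned to B): A=41, B=57, C=57
Pot levels (distinct totals of non-folded players): 41, 57
Layer 1-41: 41 each from A, B, C = 41*3 = 123 chips; eligible A, B, C
Layer 42-57: 16 each from B, C = 16*2 = 32 chips; eligible B, C

Pot 1: 123 chips, eligible: A, B, C
Pot 2: 32 chips, eligible: B, C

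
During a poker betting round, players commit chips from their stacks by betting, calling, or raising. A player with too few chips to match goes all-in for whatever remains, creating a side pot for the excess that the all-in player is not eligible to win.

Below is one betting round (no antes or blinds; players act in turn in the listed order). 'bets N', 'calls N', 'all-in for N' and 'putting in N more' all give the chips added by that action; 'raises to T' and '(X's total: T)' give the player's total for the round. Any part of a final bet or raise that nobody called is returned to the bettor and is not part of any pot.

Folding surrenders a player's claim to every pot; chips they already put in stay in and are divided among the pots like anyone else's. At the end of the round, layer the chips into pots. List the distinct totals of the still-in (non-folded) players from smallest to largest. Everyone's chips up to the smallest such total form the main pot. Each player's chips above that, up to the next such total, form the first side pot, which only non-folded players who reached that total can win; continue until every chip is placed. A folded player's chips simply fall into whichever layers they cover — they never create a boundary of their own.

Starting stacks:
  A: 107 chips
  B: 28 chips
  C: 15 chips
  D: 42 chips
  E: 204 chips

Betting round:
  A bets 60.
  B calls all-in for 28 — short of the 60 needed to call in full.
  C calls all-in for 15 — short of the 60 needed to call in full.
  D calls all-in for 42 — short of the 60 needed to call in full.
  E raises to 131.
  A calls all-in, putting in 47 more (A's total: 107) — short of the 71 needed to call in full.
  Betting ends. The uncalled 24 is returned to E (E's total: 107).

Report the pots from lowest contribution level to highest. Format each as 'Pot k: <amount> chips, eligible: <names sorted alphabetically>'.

Pot 1: 75 chips, eligible: A, B, C, D, E
Pot 2: 52 chips, eligible: A, B, D, E
Pot 3: 42 chips, eligible: A, D, E
Pot 4: 130 chips, eligible: A, E

Derivation:
Contributions (after 24 returned to E): A=107, B=28, C=15, D=42, E=107
Pot levels (distinct totals of non-folded players): 15, 28, 42, 107
Layer 1-15: 15 each from A, B, C, D, E = 15*5 = 75 chips; eligible A, B, C, D, E
Layer 16-28: 13 each from A, B, D, E = 13*4 = 52 chips; eligible A, B, D, E
Layer 29-42: 14 each from A, D, E = 14*3 = 42 chips; eligible A, D, E
Layer 43-107: 65 each from A, E = 65*2 = 130 chips; eligible A, E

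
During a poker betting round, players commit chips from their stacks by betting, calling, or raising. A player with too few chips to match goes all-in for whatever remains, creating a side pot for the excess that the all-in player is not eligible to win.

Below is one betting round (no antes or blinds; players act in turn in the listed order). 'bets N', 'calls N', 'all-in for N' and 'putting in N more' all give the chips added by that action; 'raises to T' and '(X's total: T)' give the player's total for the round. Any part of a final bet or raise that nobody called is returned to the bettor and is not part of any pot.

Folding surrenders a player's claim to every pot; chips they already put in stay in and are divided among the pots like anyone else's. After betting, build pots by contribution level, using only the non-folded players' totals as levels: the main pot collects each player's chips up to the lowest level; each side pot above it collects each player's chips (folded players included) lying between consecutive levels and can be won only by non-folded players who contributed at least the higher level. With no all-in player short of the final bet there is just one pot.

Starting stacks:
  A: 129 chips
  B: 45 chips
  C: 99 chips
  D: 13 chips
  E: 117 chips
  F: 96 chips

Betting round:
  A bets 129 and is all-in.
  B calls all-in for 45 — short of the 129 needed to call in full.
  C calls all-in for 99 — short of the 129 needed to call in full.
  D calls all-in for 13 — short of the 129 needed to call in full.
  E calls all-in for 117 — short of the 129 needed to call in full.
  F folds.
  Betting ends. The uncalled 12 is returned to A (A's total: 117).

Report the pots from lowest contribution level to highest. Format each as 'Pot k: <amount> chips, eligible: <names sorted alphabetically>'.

Pot 1: 65 chips, eligible: A, B, C, D, E
Pot 2: 128 chips, eligible: A, B, C, E
Pot 3: 162 chips, eligible: A, C, E
Pot 4: 36 chips, eligible: A, E

Derivation:
Contributions (after 12 returned to A): A=117, B=45, C=99, D=13, E=117
Folded: F
Pot levels (distinct totals of non-folded players): 13, 45, 99, 117
Layer 1-13: 13 each from A, B, C, D, E = 13*5 = 65 chips; eligible A, B, C, D, E
Layer 14-45: 32 each from A, B, C, E = 32*4 = 128 chips; eligible A, B, C, E
Layer 46-99: 54 each from A, C, E = 54*3 = 162 chips; eligible A, C, E
Layer 100-117: 18 each from A, E = 18*2 = 36 chips; eligible A, E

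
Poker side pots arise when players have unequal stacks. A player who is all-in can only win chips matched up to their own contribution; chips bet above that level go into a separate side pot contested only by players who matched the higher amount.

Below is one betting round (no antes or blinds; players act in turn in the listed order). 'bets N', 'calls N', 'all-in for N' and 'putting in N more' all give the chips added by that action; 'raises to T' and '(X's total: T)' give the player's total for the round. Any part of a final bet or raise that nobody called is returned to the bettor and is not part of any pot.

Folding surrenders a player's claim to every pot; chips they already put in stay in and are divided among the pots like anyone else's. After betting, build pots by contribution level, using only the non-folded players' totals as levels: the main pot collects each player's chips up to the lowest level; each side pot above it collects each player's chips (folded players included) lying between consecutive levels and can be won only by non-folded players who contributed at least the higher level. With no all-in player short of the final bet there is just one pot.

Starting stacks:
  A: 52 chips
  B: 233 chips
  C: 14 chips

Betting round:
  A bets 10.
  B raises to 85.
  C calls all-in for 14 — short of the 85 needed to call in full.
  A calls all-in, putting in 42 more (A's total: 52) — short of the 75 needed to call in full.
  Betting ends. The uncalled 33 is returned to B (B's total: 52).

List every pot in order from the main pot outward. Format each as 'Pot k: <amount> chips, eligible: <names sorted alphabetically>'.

Contributions (after 33 returned to B): A=52, B=52, C=14
Pot levels (distinct totals of non-folded players): 14, 52
Layer 1-14: 14 each from A, B, C = 14*3 = 42 chips; eligible A, B, C
Layer 15-52: 38 each from A, B = 38*2 = 76 chips; eligible A, B

Pot 1: 42 chips, eligible: A, B, C
Pot 2: 76 chips, eligible: A, B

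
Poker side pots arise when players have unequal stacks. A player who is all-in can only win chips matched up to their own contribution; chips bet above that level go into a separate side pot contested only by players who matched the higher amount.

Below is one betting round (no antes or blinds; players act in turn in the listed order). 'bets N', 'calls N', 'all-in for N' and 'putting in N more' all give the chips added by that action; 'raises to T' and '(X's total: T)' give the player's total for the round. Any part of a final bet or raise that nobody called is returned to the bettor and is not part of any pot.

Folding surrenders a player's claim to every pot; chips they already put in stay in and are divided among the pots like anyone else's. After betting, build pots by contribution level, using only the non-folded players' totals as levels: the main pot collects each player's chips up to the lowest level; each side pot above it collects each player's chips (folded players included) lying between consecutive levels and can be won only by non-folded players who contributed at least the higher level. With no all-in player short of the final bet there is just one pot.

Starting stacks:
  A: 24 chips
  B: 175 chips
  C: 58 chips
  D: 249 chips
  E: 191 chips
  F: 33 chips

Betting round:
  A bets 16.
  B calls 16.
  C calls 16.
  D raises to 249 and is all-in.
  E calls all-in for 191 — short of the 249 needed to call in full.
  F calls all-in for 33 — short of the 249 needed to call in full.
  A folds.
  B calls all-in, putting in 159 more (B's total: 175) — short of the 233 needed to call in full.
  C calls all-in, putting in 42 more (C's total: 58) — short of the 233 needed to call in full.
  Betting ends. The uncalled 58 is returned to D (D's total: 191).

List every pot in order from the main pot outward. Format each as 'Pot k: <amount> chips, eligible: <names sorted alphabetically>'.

Contributions (after 58 returned to D): A=16, B=175, C=58, D=191, E=191, F=33
Folded: A
Pot levels (distinct totals of non-folded players): 33, 58, 175, 191
Layer 1-33: A 16 + B 33 + C 33 + D 33 + E 33 + F 33 = 181 chips; eligible B, C, D, E, F
Layer 34-58: 25 each from B, C, D, E = 25*4 = 100 chips; eligible B, C, D, E
Layer 59-175: 117 each from B, D, E = 117*3 = 351 chips; eligible B, D, E
Layer 176-191: 16 each from D, E = 16*2 = 32 chips; eligible D, E

Pot 1: 181 chips, eligible: B, C, D, E, F
Pot 2: 100 chips, eligible: B, C, D, E
Pot 3: 351 chips, eligible: B, D, E
Pot 4: 32 chips, eligible: D, E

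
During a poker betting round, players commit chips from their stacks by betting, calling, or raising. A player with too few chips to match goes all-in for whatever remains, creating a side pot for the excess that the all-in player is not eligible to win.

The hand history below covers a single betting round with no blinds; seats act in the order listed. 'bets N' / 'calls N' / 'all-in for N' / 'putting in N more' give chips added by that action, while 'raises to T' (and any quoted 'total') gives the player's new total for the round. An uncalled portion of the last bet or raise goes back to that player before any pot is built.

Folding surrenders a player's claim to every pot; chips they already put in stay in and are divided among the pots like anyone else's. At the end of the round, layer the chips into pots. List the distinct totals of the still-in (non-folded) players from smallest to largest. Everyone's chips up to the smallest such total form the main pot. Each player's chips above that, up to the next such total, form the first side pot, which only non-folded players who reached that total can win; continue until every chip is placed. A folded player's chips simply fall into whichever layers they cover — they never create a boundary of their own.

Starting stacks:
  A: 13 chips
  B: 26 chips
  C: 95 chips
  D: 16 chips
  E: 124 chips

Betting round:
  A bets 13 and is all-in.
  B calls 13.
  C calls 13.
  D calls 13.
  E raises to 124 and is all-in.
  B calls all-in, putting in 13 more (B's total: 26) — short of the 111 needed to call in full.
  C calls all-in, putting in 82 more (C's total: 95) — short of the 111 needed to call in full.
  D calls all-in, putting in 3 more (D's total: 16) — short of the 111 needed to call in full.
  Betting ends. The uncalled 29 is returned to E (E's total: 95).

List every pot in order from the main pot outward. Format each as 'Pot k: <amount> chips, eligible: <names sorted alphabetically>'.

Pot 1: 65 chips, eligible: A, B, C, D, E
Pot 2: 12 chips, eligible: B, C, D, E
Pot 3: 30 chips, eligible: B, C, E
Pot 4: 138 chips, eligible: C, E

Derivation:
Contributions (after 29 returned to E): A=13, B=26, C=95, D=16, E=95
Pot levels (distinct totals of non-folded players): 13, 16, 26, 95
Layer 1-13: 13 each from A, B, C, D, E = 13*5 = 65 chips; eligible A, B, C, D, E
Layer 14-16: 3 each from B, C, D, E = 3*4 = 12 chips; eligible B, C, D, E
Layer 17-26: 10 each from B, C, E = 10*3 = 30 chips; eligible B, C, E
Layer 27-95: 69 each from C, E = 69*2 = 138 chips; eligible C, E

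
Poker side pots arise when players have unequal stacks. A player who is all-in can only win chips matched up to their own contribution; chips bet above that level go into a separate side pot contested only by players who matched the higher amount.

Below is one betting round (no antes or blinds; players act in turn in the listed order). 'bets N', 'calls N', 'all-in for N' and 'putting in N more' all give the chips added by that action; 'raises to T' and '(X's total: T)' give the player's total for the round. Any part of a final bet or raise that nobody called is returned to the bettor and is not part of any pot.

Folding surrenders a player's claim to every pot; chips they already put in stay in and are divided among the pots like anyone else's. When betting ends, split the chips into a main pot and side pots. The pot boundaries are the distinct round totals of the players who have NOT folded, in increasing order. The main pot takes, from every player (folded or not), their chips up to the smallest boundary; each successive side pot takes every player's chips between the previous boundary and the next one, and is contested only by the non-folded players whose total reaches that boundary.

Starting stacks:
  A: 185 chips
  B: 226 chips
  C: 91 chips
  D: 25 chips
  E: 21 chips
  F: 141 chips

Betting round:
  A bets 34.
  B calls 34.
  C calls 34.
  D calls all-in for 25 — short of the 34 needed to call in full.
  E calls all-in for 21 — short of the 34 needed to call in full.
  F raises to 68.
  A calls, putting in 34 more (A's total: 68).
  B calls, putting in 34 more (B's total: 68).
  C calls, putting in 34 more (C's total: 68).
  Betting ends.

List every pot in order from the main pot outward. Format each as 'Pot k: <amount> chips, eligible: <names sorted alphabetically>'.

Pot 1: 126 chips, eligible: A, B, C, D, E, F
Pot 2: 20 chips, eligible: A, B, C, D, F
Pot 3: 172 chips, eligible: A, B, C, F

Derivation:
Contributions: A=68, B=68, C=68, D=25, E=21, F=68
Pot levels (distinct totals of non-folded players): 21, 25, 68
Layer 1-21: 21 each from A, B, C, D, E, F = 21*6 = 126 chips; eligible A, B, C, D, E, F
Layer 22-25: 4 each from A, B, C, D, F = 4*5 = 20 chips; eligible A, B, C, D, F
Layer 26-68: 43 each from A, B, C, F = 43*4 = 172 chips; eligible A, B, C, F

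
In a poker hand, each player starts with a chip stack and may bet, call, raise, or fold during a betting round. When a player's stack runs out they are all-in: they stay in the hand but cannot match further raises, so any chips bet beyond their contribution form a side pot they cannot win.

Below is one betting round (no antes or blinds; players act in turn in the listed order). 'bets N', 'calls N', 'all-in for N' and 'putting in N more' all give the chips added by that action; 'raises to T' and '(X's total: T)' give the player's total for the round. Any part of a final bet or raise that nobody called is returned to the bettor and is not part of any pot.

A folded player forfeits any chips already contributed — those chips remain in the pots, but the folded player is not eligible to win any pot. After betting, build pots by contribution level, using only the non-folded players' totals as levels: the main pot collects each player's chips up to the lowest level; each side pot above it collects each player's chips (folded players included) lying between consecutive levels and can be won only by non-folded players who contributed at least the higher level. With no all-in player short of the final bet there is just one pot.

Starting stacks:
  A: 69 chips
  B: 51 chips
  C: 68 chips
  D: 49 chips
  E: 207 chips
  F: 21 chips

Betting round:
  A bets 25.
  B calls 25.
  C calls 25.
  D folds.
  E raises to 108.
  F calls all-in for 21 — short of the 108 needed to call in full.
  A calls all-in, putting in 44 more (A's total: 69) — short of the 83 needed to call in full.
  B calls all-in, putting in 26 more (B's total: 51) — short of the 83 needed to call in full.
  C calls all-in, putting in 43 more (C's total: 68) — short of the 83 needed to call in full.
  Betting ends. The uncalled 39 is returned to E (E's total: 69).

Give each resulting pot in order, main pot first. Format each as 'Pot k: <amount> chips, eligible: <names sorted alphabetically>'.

Contributions (after 39 returned to E): A=69, B=51, C=68, E=69, F=21
Folded: D
Pot levels (distinct totals of non-folded players): 21, 51, 68, 69
Layer 1-21: 21 each from A, B, C, E, F = 21*5 = 105 chips; eligible A, B, C, E, F
Layer 22-51: 30 each from A, B, C, E = 30*4 = 120 chips; eligible A, B, C, E
Layer 52-68: 17 each from A, C, E = 17*3 = 51 chips; eligible A, C, E
Layer 69-69: 1 each from A, E = 1*2 = 2 chips; eligible A, E

Pot 1: 105 chips, eligible: A, B, C, E, F
Pot 2: 120 chips, eligible: A, B, C, E
Pot 3: 51 chips, eligible: A, C, E
Pot 4: 2 chips, eligible: A, E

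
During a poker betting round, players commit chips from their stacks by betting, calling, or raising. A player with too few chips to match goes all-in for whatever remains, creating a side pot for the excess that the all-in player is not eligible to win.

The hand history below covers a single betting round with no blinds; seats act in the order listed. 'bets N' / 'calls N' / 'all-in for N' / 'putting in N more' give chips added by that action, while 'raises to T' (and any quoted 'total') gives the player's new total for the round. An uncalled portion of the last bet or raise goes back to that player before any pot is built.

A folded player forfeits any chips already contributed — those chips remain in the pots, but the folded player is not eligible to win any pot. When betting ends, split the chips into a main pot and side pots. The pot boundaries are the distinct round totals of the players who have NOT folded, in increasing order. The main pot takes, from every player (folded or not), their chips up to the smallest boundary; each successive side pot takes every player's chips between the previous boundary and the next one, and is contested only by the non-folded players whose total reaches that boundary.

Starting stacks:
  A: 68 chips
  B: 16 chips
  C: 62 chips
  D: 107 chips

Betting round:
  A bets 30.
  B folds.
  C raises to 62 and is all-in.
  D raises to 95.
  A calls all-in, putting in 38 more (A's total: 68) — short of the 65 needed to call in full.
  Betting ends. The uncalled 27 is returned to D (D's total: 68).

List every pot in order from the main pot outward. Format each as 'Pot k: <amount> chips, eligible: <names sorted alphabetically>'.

Contributions (after 27 returned to D): A=68, C=62, D=68
Folded: B
Pot levels (distinct totals of non-folded players): 62, 68
Layer 1-62: 62 each from A, C, D = 62*3 = 186 chips; eligible A, C, D
Layer 63-68: 6 each from A, D = 6*2 = 12 chips; eligible A, D

Pot 1: 186 chips, eligible: A, C, D
Pot 2: 12 chips, eligible: A, D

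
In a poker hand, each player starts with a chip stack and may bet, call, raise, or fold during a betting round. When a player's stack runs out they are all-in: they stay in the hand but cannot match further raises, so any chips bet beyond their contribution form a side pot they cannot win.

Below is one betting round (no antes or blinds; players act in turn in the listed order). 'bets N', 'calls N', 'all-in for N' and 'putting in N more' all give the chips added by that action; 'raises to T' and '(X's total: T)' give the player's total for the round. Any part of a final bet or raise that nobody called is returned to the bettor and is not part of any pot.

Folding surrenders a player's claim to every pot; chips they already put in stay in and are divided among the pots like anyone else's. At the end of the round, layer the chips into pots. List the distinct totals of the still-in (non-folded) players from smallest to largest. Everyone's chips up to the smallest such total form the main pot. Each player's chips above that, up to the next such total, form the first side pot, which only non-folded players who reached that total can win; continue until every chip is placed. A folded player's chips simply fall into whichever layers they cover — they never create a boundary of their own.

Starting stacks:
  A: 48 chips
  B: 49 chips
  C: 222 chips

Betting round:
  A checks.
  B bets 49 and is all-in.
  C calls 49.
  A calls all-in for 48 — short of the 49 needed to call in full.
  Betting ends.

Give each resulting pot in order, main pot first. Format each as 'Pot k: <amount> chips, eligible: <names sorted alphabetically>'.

Pot 1: 144 chips, eligible: A, B, C
Pot 2: 2 chips, eligible: B, C

Derivation:
Contributions: A=48, B=49, C=49
Pot levels (distinct totals of non-folded players): 48, 49
Layer 1-48: 48 each from A, B, C = 48*3 = 144 chips; eligible A, B, C
Layer 49-49: 1 each from B, C = 1*2 = 2 chips; eligible B, C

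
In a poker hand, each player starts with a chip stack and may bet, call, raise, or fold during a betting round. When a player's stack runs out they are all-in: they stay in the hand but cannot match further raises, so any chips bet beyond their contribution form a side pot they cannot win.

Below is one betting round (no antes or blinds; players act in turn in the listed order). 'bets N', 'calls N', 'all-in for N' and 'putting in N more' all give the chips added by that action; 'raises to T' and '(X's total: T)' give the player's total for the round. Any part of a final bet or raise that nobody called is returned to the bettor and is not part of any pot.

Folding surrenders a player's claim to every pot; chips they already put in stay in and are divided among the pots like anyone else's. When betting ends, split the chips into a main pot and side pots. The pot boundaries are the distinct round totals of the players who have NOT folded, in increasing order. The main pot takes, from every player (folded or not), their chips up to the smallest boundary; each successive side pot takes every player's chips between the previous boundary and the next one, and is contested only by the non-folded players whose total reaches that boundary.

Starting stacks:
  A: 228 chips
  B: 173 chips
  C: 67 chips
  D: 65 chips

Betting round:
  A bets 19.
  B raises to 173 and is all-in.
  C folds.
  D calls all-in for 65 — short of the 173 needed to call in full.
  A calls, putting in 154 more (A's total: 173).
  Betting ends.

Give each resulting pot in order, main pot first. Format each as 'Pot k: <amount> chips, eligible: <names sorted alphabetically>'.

Pot 1: 195 chips, eligible: A, B, D
Pot 2: 216 chips, eligible: A, B

Derivation:
Contributions: A=173, B=173, D=65
Folded: C
Pot levels (distinct totals of non-folded players): 65, 173
Layer 1-65: 65 each from A, B, D = 65*3 = 195 chips; eligible A, B, D
Layer 66-173: 108 each from A, B = 108*2 = 216 chips; eligible A, B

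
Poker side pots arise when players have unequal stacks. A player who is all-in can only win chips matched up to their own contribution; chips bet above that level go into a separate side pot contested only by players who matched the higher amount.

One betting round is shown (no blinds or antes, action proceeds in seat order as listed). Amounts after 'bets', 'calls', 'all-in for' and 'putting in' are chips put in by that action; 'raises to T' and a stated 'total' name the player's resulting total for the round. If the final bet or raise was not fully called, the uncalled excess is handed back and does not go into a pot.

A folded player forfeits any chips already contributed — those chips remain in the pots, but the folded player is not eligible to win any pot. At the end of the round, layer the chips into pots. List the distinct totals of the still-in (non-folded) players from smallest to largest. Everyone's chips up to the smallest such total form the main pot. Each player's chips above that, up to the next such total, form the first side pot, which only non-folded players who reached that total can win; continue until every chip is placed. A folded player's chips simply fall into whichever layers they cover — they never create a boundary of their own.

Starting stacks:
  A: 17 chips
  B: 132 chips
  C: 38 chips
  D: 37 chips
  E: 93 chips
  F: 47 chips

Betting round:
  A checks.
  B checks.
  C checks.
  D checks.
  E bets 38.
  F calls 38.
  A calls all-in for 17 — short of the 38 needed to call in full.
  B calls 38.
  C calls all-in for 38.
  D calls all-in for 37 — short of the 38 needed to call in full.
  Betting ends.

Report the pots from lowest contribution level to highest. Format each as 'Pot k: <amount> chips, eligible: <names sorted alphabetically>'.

Contributions: A=17, B=38, C=38, D=37, E=38, F=38
Pot levels (distinct totals of non-folded players): 17, 37, 38
Layer 1-17: 17 each from A, B, C, D, E, F = 17*6 = 102 chips; eligible A, B, C, D, E, F
Layer 18-37: 20 each from B, C, D, E, F = 20*5 = 100 chips; eligible B, C, D, E, F
Layer 38-38: 1 each from B, C, E, F = 1*4 = 4 chips; eligible B, C, E, F

Pot 1: 102 chips, eligible: A, B, C, D, E, F
Pot 2: 100 chips, eligible: B, C, D, E, F
Pot 3: 4 chips, eligible: B, C, E, F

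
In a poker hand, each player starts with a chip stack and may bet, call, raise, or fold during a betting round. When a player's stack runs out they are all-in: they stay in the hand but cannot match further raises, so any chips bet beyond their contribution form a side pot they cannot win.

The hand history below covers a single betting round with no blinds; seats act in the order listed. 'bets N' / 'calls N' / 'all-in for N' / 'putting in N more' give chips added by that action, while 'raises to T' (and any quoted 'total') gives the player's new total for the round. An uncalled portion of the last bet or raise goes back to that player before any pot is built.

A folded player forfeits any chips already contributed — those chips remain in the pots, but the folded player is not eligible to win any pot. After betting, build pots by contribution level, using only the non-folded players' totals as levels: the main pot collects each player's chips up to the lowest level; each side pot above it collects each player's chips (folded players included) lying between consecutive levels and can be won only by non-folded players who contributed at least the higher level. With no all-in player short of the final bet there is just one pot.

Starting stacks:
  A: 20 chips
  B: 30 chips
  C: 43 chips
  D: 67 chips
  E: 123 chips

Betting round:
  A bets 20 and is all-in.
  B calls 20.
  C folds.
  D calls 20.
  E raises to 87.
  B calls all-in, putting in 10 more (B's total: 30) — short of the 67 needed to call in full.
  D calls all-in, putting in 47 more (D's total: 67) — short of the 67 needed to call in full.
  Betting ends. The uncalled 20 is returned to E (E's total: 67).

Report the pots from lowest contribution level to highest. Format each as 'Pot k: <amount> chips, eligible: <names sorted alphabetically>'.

Pot 1: 80 chips, eligible: A, B, D, E
Pot 2: 30 chips, eligible: B, D, E
Pot 3: 74 chips, eligible: D, E

Derivation:
Contributions (after 20 returned to E): A=20, B=30, D=67, E=67
Folded: C
Pot levels (distinct totals of non-folded players): 20, 30, 67
Layer 1-20: 20 each from A, B, D, E = 20*4 = 80 chips; eligible A, B, D, E
Layer 21-30: 10 each from B, D, E = 10*3 = 30 chips; eligible B, D, E
Layer 31-67: 37 each from D, E = 37*2 = 74 chips; eligible D, E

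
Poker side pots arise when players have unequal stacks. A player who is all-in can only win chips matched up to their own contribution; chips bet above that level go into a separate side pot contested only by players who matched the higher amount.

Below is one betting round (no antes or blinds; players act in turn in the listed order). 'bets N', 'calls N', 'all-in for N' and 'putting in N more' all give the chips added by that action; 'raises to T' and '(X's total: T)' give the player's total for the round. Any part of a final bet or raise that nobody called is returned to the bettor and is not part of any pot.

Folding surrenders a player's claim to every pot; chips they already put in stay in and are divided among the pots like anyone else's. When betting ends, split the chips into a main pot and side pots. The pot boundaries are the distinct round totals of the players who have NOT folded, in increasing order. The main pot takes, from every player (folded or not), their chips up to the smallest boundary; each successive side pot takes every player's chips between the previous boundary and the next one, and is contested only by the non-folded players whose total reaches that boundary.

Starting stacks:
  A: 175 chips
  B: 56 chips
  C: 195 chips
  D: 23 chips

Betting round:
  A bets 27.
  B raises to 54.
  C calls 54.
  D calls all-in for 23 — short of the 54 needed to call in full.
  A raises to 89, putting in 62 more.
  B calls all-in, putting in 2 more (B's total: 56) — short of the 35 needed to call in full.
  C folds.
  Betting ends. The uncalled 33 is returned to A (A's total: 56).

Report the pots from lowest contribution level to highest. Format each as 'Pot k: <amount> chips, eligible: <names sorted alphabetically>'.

Pot 1: 92 chips, eligible: A, B, D
Pot 2: 97 chips, eligible: A, B

Derivation:
Contributions (after 33 returned to A): A=56, B=56, C=54, D=23
Folded: C
Pot levels (distinct totals of non-folded players): 23, 56
Layer 1-23: 23 each from A, B, C, D = 23*4 = 92 chips; eligible A, B, D
Layer 24-56: A 33 + B 33 + C 31 = 97 chips; eligible A, B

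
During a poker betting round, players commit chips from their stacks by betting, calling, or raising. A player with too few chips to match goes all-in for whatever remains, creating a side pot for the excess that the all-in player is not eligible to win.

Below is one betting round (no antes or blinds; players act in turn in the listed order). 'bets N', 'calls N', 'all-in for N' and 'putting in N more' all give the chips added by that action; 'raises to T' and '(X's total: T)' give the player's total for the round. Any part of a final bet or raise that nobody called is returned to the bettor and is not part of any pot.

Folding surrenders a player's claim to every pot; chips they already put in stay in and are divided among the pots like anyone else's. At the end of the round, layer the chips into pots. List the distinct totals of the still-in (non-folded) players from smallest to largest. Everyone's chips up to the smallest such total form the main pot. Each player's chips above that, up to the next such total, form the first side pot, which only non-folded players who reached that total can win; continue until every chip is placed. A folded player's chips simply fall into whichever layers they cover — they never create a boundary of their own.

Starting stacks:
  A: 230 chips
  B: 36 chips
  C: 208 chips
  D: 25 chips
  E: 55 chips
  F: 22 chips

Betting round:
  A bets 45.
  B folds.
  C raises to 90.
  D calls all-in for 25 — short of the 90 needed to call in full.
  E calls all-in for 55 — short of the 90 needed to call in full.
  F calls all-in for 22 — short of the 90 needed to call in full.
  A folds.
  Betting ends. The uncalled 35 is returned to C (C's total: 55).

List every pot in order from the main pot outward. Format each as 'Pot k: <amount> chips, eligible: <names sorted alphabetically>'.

Contributions (after 35 returned to C): A=45, C=55, D=25, E=55, F=22
Folded: A, B
Pot levels (distinct totals of non-folded players): 22, 25, 55
Layer 1-22: 22 each from A, C, D, E, F = 22*5 = 110 chips; eligible C, D, E, F
Layer 23-25: 3 each from A, C, D, E = 3*4 = 12 chips; eligible C, D, E
Layer 26-55: A 20 + C 30 + E 30 = 80 chips; eligible C, E

Pot 1: 110 chips, eligible: C, D, E, F
Pot 2: 12 chips, eligible: C, D, E
Pot 3: 80 chips, eligible: C, E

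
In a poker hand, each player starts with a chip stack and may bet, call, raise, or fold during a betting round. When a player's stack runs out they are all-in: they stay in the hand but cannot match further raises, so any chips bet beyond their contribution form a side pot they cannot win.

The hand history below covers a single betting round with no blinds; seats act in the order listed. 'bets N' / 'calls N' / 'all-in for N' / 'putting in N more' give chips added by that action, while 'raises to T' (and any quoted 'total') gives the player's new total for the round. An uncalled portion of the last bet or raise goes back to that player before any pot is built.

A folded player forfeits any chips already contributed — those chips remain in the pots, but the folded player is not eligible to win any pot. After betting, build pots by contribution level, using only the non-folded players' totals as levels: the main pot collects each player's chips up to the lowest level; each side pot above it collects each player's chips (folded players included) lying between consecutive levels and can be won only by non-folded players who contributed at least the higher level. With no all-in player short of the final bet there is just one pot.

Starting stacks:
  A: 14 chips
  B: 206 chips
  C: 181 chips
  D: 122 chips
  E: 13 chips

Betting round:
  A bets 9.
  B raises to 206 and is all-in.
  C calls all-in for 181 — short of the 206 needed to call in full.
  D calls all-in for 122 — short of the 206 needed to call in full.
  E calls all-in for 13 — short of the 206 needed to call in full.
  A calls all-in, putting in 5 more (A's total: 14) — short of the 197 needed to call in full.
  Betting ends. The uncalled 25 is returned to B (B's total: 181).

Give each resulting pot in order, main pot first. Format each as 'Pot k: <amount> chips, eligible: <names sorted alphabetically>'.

Pot 1: 65 chips, eligible: A, B, C, D, E
Pot 2: 4 chips, eligible: A, B, C, D
Pot 3: 324 chips, eligible: B, C, D
Pot 4: 118 chips, eligible: B, C

Derivation:
Contributions (after 25 returned to B): A=14, B=181, C=181, D=122, E=13
Pot levels (distinct totals of non-folded players): 13, 14, 122, 181
Layer 1-13: 13 each from A, B, C, D, E = 13*5 = 65 chips; eligible A, B, C, D, E
Layer 14-14: 1 each from A, B, C, D = 1*4 = 4 chips; eligible A, B, C, D
Layer 15-122: 108 each from B, C, D = 108*3 = 324 chips; eligible B, C, D
Layer 123-181: 59 each from B, C = 59*2 = 118 chips; eligible B, C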